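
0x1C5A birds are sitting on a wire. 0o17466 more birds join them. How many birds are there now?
Convert 0x1C5A (hexadecimal) → 1×4096 + 12×256 + 5×16 + 10 = 7258 (decimal)
Convert 0o17466 (octal) → 1×4096 + 7×512 + 4×64 + 6×8 + 6 = 7990 (decimal)
Compute 7258 + 7990 = 15248
15248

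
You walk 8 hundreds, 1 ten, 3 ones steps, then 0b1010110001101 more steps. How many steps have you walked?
Convert 8 hundreds, 1 ten, 3 ones (place-value notation) → 8×100 + 1×10 + 3 = 813 (decimal)
Convert 0b1010110001101 (binary) → 4096 + 1024 + 256 + 128 + 8 + 4 + 1 = 5517 (decimal)
Compute 813 + 5517 = 6330
6330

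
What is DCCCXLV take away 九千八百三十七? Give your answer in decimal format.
Convert DCCCXLV (Roman numeral) → 500 + 100 + 100 + 100 + 40 + 5 = 845 (decimal)
Convert 九千八百三十七 (Chinese numeral) → 9×1000 + 8×100 + 3×10 + 7 = 9837 (decimal)
Compute 845 - 9837 = -8992
-8992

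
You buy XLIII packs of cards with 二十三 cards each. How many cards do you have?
Convert 二十三 (Chinese numeral) → 2×10 + 3 = 23 (decimal)
Convert XLIII (Roman numeral) → 40 + 1 + 1 + 1 = 43 (decimal)
Compute 23 × 43 = 989
989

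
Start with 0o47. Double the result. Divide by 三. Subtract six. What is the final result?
Convert 0o47 (octal) → 4×8 + 7 = 39 (decimal)
Start: 39
39 × 2 = 78
Convert 三 (Chinese numeral) → 3 (decimal)
78 ÷ 3 = 26
Convert six (English words) → 6 (decimal)
26 - 6 = 20
20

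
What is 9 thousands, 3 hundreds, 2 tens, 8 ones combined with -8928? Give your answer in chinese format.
Convert 9 thousands, 3 hundreds, 2 tens, 8 ones (place-value notation) → 9×1000 + 3×100 + 2×10 + 8 = 9328 (decimal)
Compute 9328 + -8928 = 400
Convert 400 (decimal) → 400 = 4×100 → 四百 (Chinese numeral)
四百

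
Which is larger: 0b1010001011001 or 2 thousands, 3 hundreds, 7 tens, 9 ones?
Convert 0b1010001011001 (binary) → 4096 + 1024 + 64 + 16 + 8 + 1 = 5209 (decimal)
Convert 2 thousands, 3 hundreds, 7 tens, 9 ones (place-value notation) → 2×1000 + 3×100 + 7×10 + 9 = 2379 (decimal)
Compare 5209 vs 2379: larger = 5209
5209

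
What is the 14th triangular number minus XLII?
The 14th triangular number = 14×15/2 = 105
Convert XLII (Roman numeral) → 40 + 1 + 1 = 42 (decimal)
Compute 105 - 42 = 63
63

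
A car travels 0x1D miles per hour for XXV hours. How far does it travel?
Convert 0x1D (hexadecimal) → 1×16 + 13 = 29 (decimal)
Convert XXV (Roman numeral) → 10 + 10 + 5 = 25 (decimal)
Compute 29 × 25 = 725
725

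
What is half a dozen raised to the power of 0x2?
Convert half a dozen (colloquial) → 6 (decimal)
Convert 0x2 (hexadecimal) → 2 (decimal)
Compute 6 ^ 2 = 36
36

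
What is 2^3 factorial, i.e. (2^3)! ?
Convert 2^3 (power) → 8 (decimal)
Compute 8! = 40320
40320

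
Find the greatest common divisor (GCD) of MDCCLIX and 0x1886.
Convert MDCCLIX (Roman numeral) → 1000 + 500 + 100 + 100 + 50 + 9 = 1759 (decimal)
Convert 0x1886 (hexadecimal) → 1×4096 + 8×256 + 8×16 + 6 = 6278 (decimal)
Compute gcd(1759, 6278) = 1
1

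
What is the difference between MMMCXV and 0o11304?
Convert MMMCXV (Roman numeral) → 1000 + 1000 + 1000 + 100 + 10 + 5 = 3115 (decimal)
Convert 0o11304 (octal) → 1×4096 + 1×512 + 3×64 + 4 = 4804 (decimal)
Difference: |3115 - 4804| = 1689
1689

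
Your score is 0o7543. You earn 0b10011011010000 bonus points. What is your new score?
Convert 0o7543 (octal) → 7×512 + 5×64 + 4×8 + 3 = 3939 (decimal)
Convert 0b10011011010000 (binary) → 8192 + 1024 + 512 + 128 + 64 + 16 = 9936 (decimal)
Compute 3939 + 9936 = 13875
13875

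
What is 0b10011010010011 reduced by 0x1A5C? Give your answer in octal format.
Convert 0b10011010010011 (binary) → 8192 + 1024 + 512 + 128 + 16 + 2 + 1 = 9875 (decimal)
Convert 0x1A5C (hexadecimal) → 1×4096 + 10×256 + 5×16 + 12 = 6748 (decimal)
Compute 9875 - 6748 = 3127
Convert 3127 (decimal) → 3127 = 6×512 + 6×8 + 7 → 0o6067 (octal)
0o6067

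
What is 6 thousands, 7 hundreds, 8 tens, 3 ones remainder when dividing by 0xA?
Convert 6 thousands, 7 hundreds, 8 tens, 3 ones (place-value notation) → 6×1000 + 7×100 + 8×10 + 3 = 6783 (decimal)
Convert 0xA (hexadecimal) → 10 (decimal)
Compute 6783 mod 10 = 3
3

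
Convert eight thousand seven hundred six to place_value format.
Convert eight thousand seven hundred six (English words) → 8×1000 + 7×100 + 6 = 8706 (decimal)
Convert 8706 (decimal) → 8706 = 8×1000 + 7×100 + 6 → 8 thousands, 7 hundreds, 6 ones (place-value notation)
8 thousands, 7 hundreds, 6 ones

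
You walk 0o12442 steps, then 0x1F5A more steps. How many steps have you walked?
Convert 0o12442 (octal) → 1×4096 + 2×512 + 4×64 + 4×8 + 2 = 5410 (decimal)
Convert 0x1F5A (hexadecimal) → 1×4096 + 15×256 + 5×16 + 10 = 8026 (decimal)
Compute 5410 + 8026 = 13436
13436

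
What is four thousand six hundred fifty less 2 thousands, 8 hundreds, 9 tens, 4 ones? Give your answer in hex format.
Convert four thousand six hundred fifty (English words) → 4×1000 + 6×100 + 50 = 4650 (decimal)
Convert 2 thousands, 8 hundreds, 9 tens, 4 ones (place-value notation) → 2×1000 + 8×100 + 9×10 + 4 = 2894 (decimal)
Compute 4650 - 2894 = 1756
Convert 1756 (decimal) → 1756 = 6×256 + 13×16 + 12 → 0x6DC (hexadecimal)
0x6DC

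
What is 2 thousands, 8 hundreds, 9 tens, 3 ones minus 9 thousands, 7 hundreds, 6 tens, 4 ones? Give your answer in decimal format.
Convert 2 thousands, 8 hundreds, 9 tens, 3 ones (place-value notation) → 2×1000 + 8×100 + 9×10 + 3 = 2893 (decimal)
Convert 9 thousands, 7 hundreds, 6 tens, 4 ones (place-value notation) → 9×1000 + 7×100 + 6×10 + 4 = 9764 (decimal)
Compute 2893 - 9764 = -6871
-6871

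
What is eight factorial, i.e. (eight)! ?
Convert eight (English words) → 8 (decimal)
Compute 8! = 40320
40320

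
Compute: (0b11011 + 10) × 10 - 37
Convert 0b11011 (binary) → 16 + 8 + 2 + 1 = 27 (decimal)
Expression in decimal: (27 + 10) × 10 - 37
Parentheses first: 27 + 10 = 37
Multiply: 37 × 10 = 370
Subtract: 370 - 37 = 333
333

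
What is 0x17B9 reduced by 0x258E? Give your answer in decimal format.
Convert 0x17B9 (hexadecimal) → 1×4096 + 7×256 + 11×16 + 9 = 6073 (decimal)
Convert 0x258E (hexadecimal) → 2×4096 + 5×256 + 8×16 + 14 = 9614 (decimal)
Compute 6073 - 9614 = -3541
-3541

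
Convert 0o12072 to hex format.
Convert 0o12072 (octal) → 1×4096 + 2×512 + 7×8 + 2 = 5178 (decimal)
Convert 5178 (decimal) → 5178 = 1×4096 + 4×256 + 3×16 + 10 → 0x143A (hexadecimal)
0x143A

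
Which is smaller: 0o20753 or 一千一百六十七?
Convert 0o20753 (octal) → 2×4096 + 7×64 + 5×8 + 3 = 8683 (decimal)
Convert 一千一百六十七 (Chinese numeral) → 1×1000 + 1×100 + 6×10 + 7 = 1167 (decimal)
Compare 8683 vs 1167: smaller = 1167
1167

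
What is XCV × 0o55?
Convert XCV (Roman numeral) → 90 + 5 = 95 (decimal)
Convert 0o55 (octal) → 5×8 + 5 = 45 (decimal)
Compute 95 × 45 = 4275
4275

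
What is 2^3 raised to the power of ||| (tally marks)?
Convert 2^3 (power) → 8 (decimal)
Convert ||| (tally marks) → 3 (decimal)
Compute 8 ^ 3 = 512
512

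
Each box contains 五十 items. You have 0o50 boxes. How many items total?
Convert 五十 (Chinese numeral) → 5×10 = 50 (decimal)
Convert 0o50 (octal) → 5×8 = 40 (decimal)
Compute 50 × 40 = 2000
2000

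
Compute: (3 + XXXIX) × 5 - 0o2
Convert XXXIX (Roman numeral) → 10 + 10 + 10 + 9 = 39 (decimal)
Convert 0o2 (octal) → 2 (decimal)
Expression in decimal: (3 + 39) × 5 - 2
Parentheses first: 3 + 39 = 42
Multiply: 42 × 5 = 210
Subtract: 210 - 2 = 208
208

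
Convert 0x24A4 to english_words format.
Convert 0x24A4 (hexadecimal) → 2×4096 + 4×256 + 10×16 + 4 = 9380 (decimal)
Convert 9380 (decimal) → 9380 = 9×1000 + 3×100 + 80 → nine thousand three hundred eighty (English words)
nine thousand three hundred eighty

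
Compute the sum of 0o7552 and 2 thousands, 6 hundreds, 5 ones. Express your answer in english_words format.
Convert 0o7552 (octal) → 7×512 + 5×64 + 5×8 + 2 = 3946 (decimal)
Convert 2 thousands, 6 hundreds, 5 ones (place-value notation) → 2×1000 + 6×100 + 5 = 2605 (decimal)
Compute 3946 + 2605 = 6551
Convert 6551 (decimal) → 6551 = 6×1000 + 5×100 + 51 → six thousand five hundred fifty-one (English words)
six thousand five hundred fifty-one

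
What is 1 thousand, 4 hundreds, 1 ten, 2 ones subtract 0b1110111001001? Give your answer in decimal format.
Convert 1 thousand, 4 hundreds, 1 ten, 2 ones (place-value notation) → 1×1000 + 4×100 + 1×10 + 2 = 1412 (decimal)
Convert 0b1110111001001 (binary) → 4096 + 2048 + 1024 + 256 + 128 + 64 + 8 + 1 = 7625 (decimal)
Compute 1412 - 7625 = -6213
-6213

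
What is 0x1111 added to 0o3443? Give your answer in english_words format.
Convert 0x1111 (hexadecimal) → 1×4096 + 1×256 + 1×16 + 1 = 4369 (decimal)
Convert 0o3443 (octal) → 3×512 + 4×64 + 4×8 + 3 = 1827 (decimal)
Compute 4369 + 1827 = 6196
Convert 6196 (decimal) → 6196 = 6×1000 + 1×100 + 96 → six thousand one hundred ninety-six (English words)
six thousand one hundred ninety-six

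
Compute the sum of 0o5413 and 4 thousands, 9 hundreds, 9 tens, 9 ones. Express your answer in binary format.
Convert 0o5413 (octal) → 5×512 + 4×64 + 1×8 + 3 = 2827 (decimal)
Convert 4 thousands, 9 hundreds, 9 tens, 9 ones (place-value notation) → 4×1000 + 9×100 + 9×10 + 9 = 4999 (decimal)
Compute 2827 + 4999 = 7826
Convert 7826 (decimal) → 7826 = 4096 + 2048 + 1024 + 512 + 128 + 16 + 2 → 0b1111010010010 (binary)
0b1111010010010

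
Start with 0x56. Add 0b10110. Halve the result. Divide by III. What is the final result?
Convert 0x56 (hexadecimal) → 5×16 + 6 = 86 (decimal)
Start: 86
Convert 0b10110 (binary) → 16 + 4 + 2 = 22 (decimal)
86 + 22 = 108
108 ÷ 2 = 54
Convert III (Roman numeral) → 1 + 1 + 1 = 3 (decimal)
54 ÷ 3 = 18
18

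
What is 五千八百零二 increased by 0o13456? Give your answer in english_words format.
Convert 五千八百零二 (Chinese numeral) → 5×1000 + 8×100 + 2 = 5802 (decimal)
Convert 0o13456 (octal) → 1×4096 + 3×512 + 4×64 + 5×8 + 6 = 5934 (decimal)
Compute 5802 + 5934 = 11736
Convert 11736 (decimal) → 11736 = 11×1000 + 7×100 + 36 → eleven thousand seven hundred thirty-six (English words)
eleven thousand seven hundred thirty-six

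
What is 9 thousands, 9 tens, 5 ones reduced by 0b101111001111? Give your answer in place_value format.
Convert 9 thousands, 9 tens, 5 ones (place-value notation) → 9×1000 + 9×10 + 5 = 9095 (decimal)
Convert 0b101111001111 (binary) → 2048 + 512 + 256 + 128 + 64 + 8 + 4 + 2 + 1 = 3023 (decimal)
Compute 9095 - 3023 = 6072
Convert 6072 (decimal) → 6072 = 6×1000 + 7×10 + 2 → 6 thousands, 7 tens, 2 ones (place-value notation)
6 thousands, 7 tens, 2 ones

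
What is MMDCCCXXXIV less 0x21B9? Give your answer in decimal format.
Convert MMDCCCXXXIV (Roman numeral) → 1000 + 1000 + 500 + 100 + 100 + 100 + 10 + 10 + 10 + 4 = 2834 (decimal)
Convert 0x21B9 (hexadecimal) → 2×4096 + 1×256 + 11×16 + 9 = 8633 (decimal)
Compute 2834 - 8633 = -5799
-5799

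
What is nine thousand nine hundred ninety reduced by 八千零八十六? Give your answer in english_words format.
Convert nine thousand nine hundred ninety (English words) → 9×1000 + 9×100 + 90 = 9990 (decimal)
Convert 八千零八十六 (Chinese numeral) → 8×1000 + 8×10 + 6 = 8086 (decimal)
Compute 9990 - 8086 = 1904
Convert 1904 (decimal) → 1904 = 1×1000 + 9×100 + 4 → one thousand nine hundred four (English words)
one thousand nine hundred four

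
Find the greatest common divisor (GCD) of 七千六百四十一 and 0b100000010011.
Convert 七千六百四十一 (Chinese numeral) → 7×1000 + 6×100 + 4×10 + 1 = 7641 (decimal)
Convert 0b100000010011 (binary) → 2048 + 16 + 2 + 1 = 2067 (decimal)
Compute gcd(7641, 2067) = 3
3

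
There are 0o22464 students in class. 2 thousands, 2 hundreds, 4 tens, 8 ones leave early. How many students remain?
Convert 0o22464 (octal) → 2×4096 + 2×512 + 4×64 + 6×8 + 4 = 9524 (decimal)
Convert 2 thousands, 2 hundreds, 4 tens, 8 ones (place-value notation) → 2×1000 + 2×100 + 4×10 + 8 = 2248 (decimal)
Compute 9524 - 2248 = 7276
7276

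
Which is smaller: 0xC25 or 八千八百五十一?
Convert 0xC25 (hexadecimal) → 12×256 + 2×16 + 5 = 3109 (decimal)
Convert 八千八百五十一 (Chinese numeral) → 8×1000 + 8×100 + 5×10 + 1 = 8851 (decimal)
Compare 3109 vs 8851: smaller = 3109
3109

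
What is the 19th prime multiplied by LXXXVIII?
Convert the 19th prime (prime index) → 67 (decimal)
Convert LXXXVIII (Roman numeral) → 50 + 10 + 10 + 10 + 5 + 1 + 1 + 1 = 88 (decimal)
Compute 67 × 88 = 5896
5896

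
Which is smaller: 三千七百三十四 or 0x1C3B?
Convert 三千七百三十四 (Chinese numeral) → 3×1000 + 7×100 + 3×10 + 4 = 3734 (decimal)
Convert 0x1C3B (hexadecimal) → 1×4096 + 12×256 + 3×16 + 11 = 7227 (decimal)
Compare 3734 vs 7227: smaller = 3734
3734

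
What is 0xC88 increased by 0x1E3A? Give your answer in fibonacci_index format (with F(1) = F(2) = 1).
Convert 0xC88 (hexadecimal) → 12×256 + 8×16 + 8 = 3208 (decimal)
Convert 0x1E3A (hexadecimal) → 1×4096 + 14×256 + 3×16 + 10 = 7738 (decimal)
Compute 3208 + 7738 = 10946
Convert 10946 (decimal) → the 21st Fibonacci number (Fibonacci index)
the 21st Fibonacci number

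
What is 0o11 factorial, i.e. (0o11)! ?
Convert 0o11 (octal) → 1×8 + 1 = 9 (decimal)
Compute 9! = 362880
362880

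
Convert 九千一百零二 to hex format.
Convert 九千一百零二 (Chinese numeral) → 9×1000 + 1×100 + 2 = 9102 (decimal)
Convert 9102 (decimal) → 9102 = 2×4096 + 3×256 + 8×16 + 14 → 0x238E (hexadecimal)
0x238E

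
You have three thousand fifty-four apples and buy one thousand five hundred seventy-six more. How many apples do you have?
Convert three thousand fifty-four (English words) → 3×1000 + 54 = 3054 (decimal)
Convert one thousand five hundred seventy-six (English words) → 1×1000 + 5×100 + 76 = 1576 (decimal)
Compute 3054 + 1576 = 4630
4630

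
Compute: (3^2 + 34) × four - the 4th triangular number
Convert 3^2 (power) → 9 (decimal)
Convert four (English words) → 4 (decimal)
Convert the 4th triangular number (triangular index) → 4×5/2 = 10 (decimal)
Expression in decimal: (9 + 34) × 4 - 10
Parentheses first: 9 + 34 = 43
Multiply: 43 × 4 = 172
Subtract: 172 - 10 = 162
162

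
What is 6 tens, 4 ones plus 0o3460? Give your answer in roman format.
Convert 6 tens, 4 ones (place-value notation) → 6×10 + 4 = 64 (decimal)
Convert 0o3460 (octal) → 3×512 + 4×64 + 6×8 = 1840 (decimal)
Compute 64 + 1840 = 1904
Convert 1904 (decimal) → 1904 = 1000 + 900 + 4 → MCMIV (Roman numeral)
MCMIV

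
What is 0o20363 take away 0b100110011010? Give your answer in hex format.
Convert 0o20363 (octal) → 2×4096 + 3×64 + 6×8 + 3 = 8435 (decimal)
Convert 0b100110011010 (binary) → 2048 + 256 + 128 + 16 + 8 + 2 = 2458 (decimal)
Compute 8435 - 2458 = 5977
Convert 5977 (decimal) → 5977 = 1×4096 + 7×256 + 5×16 + 9 → 0x1759 (hexadecimal)
0x1759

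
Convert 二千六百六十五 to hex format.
Convert 二千六百六十五 (Chinese numeral) → 2×1000 + 6×100 + 6×10 + 5 = 2665 (decimal)
Convert 2665 (decimal) → 2665 = 10×256 + 6×16 + 9 → 0xA69 (hexadecimal)
0xA69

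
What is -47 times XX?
Convert XX (Roman numeral) → 10 + 10 = 20 (decimal)
Compute -47 × 20 = -940
-940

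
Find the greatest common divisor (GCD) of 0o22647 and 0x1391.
Convert 0o22647 (octal) → 2×4096 + 2×512 + 6×64 + 4×8 + 7 = 9639 (decimal)
Convert 0x1391 (hexadecimal) → 1×4096 + 3×256 + 9×16 + 1 = 5009 (decimal)
Compute gcd(9639, 5009) = 1
1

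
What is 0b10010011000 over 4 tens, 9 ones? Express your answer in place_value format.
Convert 0b10010011000 (binary) → 1024 + 128 + 16 + 8 = 1176 (decimal)
Convert 4 tens, 9 ones (place-value notation) → 4×10 + 9 = 49 (decimal)
Compute 1176 ÷ 49 = 24
Convert 24 (decimal) → 24 = 2×10 + 4 → 2 tens, 4 ones (place-value notation)
2 tens, 4 ones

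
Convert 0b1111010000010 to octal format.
Convert 0b1111010000010 (binary) → 4096 + 2048 + 1024 + 512 + 128 + 2 = 7810 (decimal)
Convert 7810 (decimal) → 7810 = 1×4096 + 7×512 + 2×64 + 2 → 0o17202 (octal)
0o17202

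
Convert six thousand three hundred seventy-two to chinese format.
Convert six thousand three hundred seventy-two (English words) → 6×1000 + 3×100 + 72 = 6372 (decimal)
Convert 6372 (decimal) → 6372 = 6×1000 + 3×100 + 7×10 + 2 → 六千三百七十二 (Chinese numeral)
六千三百七十二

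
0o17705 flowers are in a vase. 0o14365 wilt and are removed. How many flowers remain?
Convert 0o17705 (octal) → 1×4096 + 7×512 + 7×64 + 5 = 8133 (decimal)
Convert 0o14365 (octal) → 1×4096 + 4×512 + 3×64 + 6×8 + 5 = 6389 (decimal)
Compute 8133 - 6389 = 1744
1744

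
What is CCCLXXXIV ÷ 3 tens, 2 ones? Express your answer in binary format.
Convert CCCLXXXIV (Roman numeral) → 100 + 100 + 100 + 50 + 10 + 10 + 10 + 4 = 384 (decimal)
Convert 3 tens, 2 ones (place-value notation) → 3×10 + 2 = 32 (decimal)
Compute 384 ÷ 32 = 12
Convert 12 (decimal) → 12 = 8 + 4 → 0b1100 (binary)
0b1100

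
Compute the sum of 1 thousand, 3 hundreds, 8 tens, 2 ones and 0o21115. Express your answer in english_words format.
Convert 1 thousand, 3 hundreds, 8 tens, 2 ones (place-value notation) → 1×1000 + 3×100 + 8×10 + 2 = 1382 (decimal)
Convert 0o21115 (octal) → 2×4096 + 1×512 + 1×64 + 1×8 + 5 = 8781 (decimal)
Compute 1382 + 8781 = 10163
Convert 10163 (decimal) → 10163 = 10×1000 + 1×100 + 63 → ten thousand one hundred sixty-three (English words)
ten thousand one hundred sixty-three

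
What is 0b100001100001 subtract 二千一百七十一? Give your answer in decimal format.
Convert 0b100001100001 (binary) → 2048 + 64 + 32 + 1 = 2145 (decimal)
Convert 二千一百七十一 (Chinese numeral) → 2×1000 + 1×100 + 7×10 + 1 = 2171 (decimal)
Compute 2145 - 2171 = -26
-26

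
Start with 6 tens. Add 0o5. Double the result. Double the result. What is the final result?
Convert 6 tens (place-value notation) → 6×10 = 60 (decimal)
Start: 60
Convert 0o5 (octal) → 5 (decimal)
60 + 5 = 65
65 × 2 = 130
130 × 2 = 260
260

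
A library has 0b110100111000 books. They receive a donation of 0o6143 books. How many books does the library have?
Convert 0b110100111000 (binary) → 2048 + 1024 + 256 + 32 + 16 + 8 = 3384 (decimal)
Convert 0o6143 (octal) → 6×512 + 1×64 + 4×8 + 3 = 3171 (decimal)
Compute 3384 + 3171 = 6555
6555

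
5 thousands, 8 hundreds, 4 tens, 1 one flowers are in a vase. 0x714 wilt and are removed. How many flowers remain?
Convert 5 thousands, 8 hundreds, 4 tens, 1 one (place-value notation) → 5×1000 + 8×100 + 4×10 + 1 = 5841 (decimal)
Convert 0x714 (hexadecimal) → 7×256 + 1×16 + 4 = 1812 (decimal)
Compute 5841 - 1812 = 4029
4029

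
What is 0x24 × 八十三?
Convert 0x24 (hexadecimal) → 2×16 + 4 = 36 (decimal)
Convert 八十三 (Chinese numeral) → 8×10 + 3 = 83 (decimal)
Compute 36 × 83 = 2988
2988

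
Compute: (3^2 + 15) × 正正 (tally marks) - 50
Convert 3^2 (power) → 9 (decimal)
Convert 正正 (tally marks) → 5 + 5 = 10 (decimal)
Expression in decimal: (9 + 15) × 10 - 50
Parentheses first: 9 + 15 = 24
Multiply: 24 × 10 = 240
Subtract: 240 - 50 = 190
190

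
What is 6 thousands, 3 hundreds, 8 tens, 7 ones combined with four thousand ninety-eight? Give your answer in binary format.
Convert 6 thousands, 3 hundreds, 8 tens, 7 ones (place-value notation) → 6×1000 + 3×100 + 8×10 + 7 = 6387 (decimal)
Convert four thousand ninety-eight (English words) → 4×1000 + 98 = 4098 (decimal)
Compute 6387 + 4098 = 10485
Convert 10485 (decimal) → 10485 = 8192 + 2048 + 128 + 64 + 32 + 16 + 4 + 1 → 0b10100011110101 (binary)
0b10100011110101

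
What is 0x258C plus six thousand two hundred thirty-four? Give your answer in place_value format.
Convert 0x258C (hexadecimal) → 2×4096 + 5×256 + 8×16 + 12 = 9612 (decimal)
Convert six thousand two hundred thirty-four (English words) → 6×1000 + 2×100 + 34 = 6234 (decimal)
Compute 9612 + 6234 = 15846
Convert 15846 (decimal) → 15846 = 15×1000 + 8×100 + 4×10 + 6 → 15 thousands, 8 hundreds, 4 tens, 6 ones (place-value notation)
15 thousands, 8 hundreds, 4 tens, 6 ones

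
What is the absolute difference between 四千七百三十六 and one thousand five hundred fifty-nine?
Convert 四千七百三十六 (Chinese numeral) → 4×1000 + 7×100 + 3×10 + 6 = 4736 (decimal)
Convert one thousand five hundred fifty-nine (English words) → 1×1000 + 5×100 + 59 = 1559 (decimal)
Compute |4736 - 1559| = 3177
3177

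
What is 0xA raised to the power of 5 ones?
Convert 0xA (hexadecimal) → 10 (decimal)
Convert 5 ones (place-value notation) → 5 (decimal)
Compute 10 ^ 5 = 100000
100000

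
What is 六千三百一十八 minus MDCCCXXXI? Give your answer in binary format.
Convert 六千三百一十八 (Chinese numeral) → 6×1000 + 3×100 + 1×10 + 8 = 6318 (decimal)
Convert MDCCCXXXI (Roman numeral) → 1000 + 500 + 100 + 100 + 100 + 10 + 10 + 10 + 1 = 1831 (decimal)
Compute 6318 - 1831 = 4487
Convert 4487 (decimal) → 4487 = 4096 + 256 + 128 + 4 + 2 + 1 → 0b1000110000111 (binary)
0b1000110000111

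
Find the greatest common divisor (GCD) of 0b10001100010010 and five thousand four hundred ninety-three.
Convert 0b10001100010010 (binary) → 8192 + 512 + 256 + 16 + 2 = 8978 (decimal)
Convert five thousand four hundred ninety-three (English words) → 5×1000 + 4×100 + 93 = 5493 (decimal)
Compute gcd(8978, 5493) = 1
1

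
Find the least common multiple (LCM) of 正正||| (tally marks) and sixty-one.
Convert 正正||| (tally marks) → 5 + 5 + 3 = 13 (decimal)
Convert sixty-one (English words) → 61 (decimal)
Compute lcm(13, 61) = 793
793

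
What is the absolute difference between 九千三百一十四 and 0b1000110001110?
Convert 九千三百一十四 (Chinese numeral) → 9×1000 + 3×100 + 1×10 + 4 = 9314 (decimal)
Convert 0b1000110001110 (binary) → 4096 + 256 + 128 + 8 + 4 + 2 = 4494 (decimal)
Compute |9314 - 4494| = 4820
4820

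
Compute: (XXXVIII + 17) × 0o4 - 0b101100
Convert XXXVIII (Roman numeral) → 10 + 10 + 10 + 5 + 1 + 1 + 1 = 38 (decimal)
Convert 0o4 (octal) → 4 (decimal)
Convert 0b101100 (binary) → 32 + 8 + 4 = 44 (decimal)
Expression in decimal: (38 + 17) × 4 - 44
Parentheses first: 38 + 17 = 55
Multiply: 55 × 4 = 220
Subtract: 220 - 44 = 176
176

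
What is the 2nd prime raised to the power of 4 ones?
Convert the 2nd prime (prime index) → 3 (decimal)
Convert 4 ones (place-value notation) → 4 (decimal)
Compute 3 ^ 4 = 81
81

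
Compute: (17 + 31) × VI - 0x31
Convert VI (Roman numeral) → 5 + 1 = 6 (decimal)
Convert 0x31 (hexadecimal) → 3×16 + 1 = 49 (decimal)
Expression in decimal: (17 + 31) × 6 - 49
Parentheses first: 17 + 31 = 48
Multiply: 48 × 6 = 288
Subtract: 288 - 49 = 239
239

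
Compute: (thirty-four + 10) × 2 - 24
Convert thirty-four (English words) → 34 (decimal)
Expression in decimal: (34 + 10) × 2 - 24
Parentheses first: 34 + 10 = 44
Multiply: 44 × 2 = 88
Subtract: 88 - 24 = 64
64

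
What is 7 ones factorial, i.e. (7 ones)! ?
Convert 7 ones (place-value notation) → 7 (decimal)
Compute 7! = 5040
5040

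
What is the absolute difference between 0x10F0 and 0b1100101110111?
Convert 0x10F0 (hexadecimal) → 1×4096 + 15×16 = 4336 (decimal)
Convert 0b1100101110111 (binary) → 4096 + 2048 + 256 + 64 + 32 + 16 + 4 + 2 + 1 = 6519 (decimal)
Compute |4336 - 6519| = 2183
2183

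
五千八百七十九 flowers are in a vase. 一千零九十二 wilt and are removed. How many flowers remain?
Convert 五千八百七十九 (Chinese numeral) → 5×1000 + 8×100 + 7×10 + 9 = 5879 (decimal)
Convert 一千零九十二 (Chinese numeral) → 1×1000 + 9×10 + 2 = 1092 (decimal)
Compute 5879 - 1092 = 4787
4787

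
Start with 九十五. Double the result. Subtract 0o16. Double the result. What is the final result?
Convert 九十五 (Chinese numeral) → 9×10 + 5 = 95 (decimal)
Start: 95
95 × 2 = 190
Convert 0o16 (octal) → 1×8 + 6 = 14 (decimal)
190 - 14 = 176
176 × 2 = 352
352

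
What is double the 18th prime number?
The 18th prime number = 61
Compute 61 × 2 = 122
122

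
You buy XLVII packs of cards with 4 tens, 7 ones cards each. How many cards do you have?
Convert 4 tens, 7 ones (place-value notation) → 4×10 + 7 = 47 (decimal)
Convert XLVII (Roman numeral) → 40 + 5 + 1 + 1 = 47 (decimal)
Compute 47 × 47 = 2209
2209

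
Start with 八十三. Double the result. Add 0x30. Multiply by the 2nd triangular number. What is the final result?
Convert 八十三 (Chinese numeral) → 8×10 + 3 = 83 (decimal)
Start: 83
83 × 2 = 166
Convert 0x30 (hexadecimal) → 3×16 = 48 (decimal)
166 + 48 = 214
Convert the 2nd triangular number (triangular index) → 2×3/2 = 3 (decimal)
214 × 3 = 642
642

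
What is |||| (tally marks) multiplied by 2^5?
Convert |||| (tally marks) → 4 (decimal)
Convert 2^5 (power) → 32 (decimal)
Compute 4 × 32 = 128
128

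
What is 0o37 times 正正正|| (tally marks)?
Convert 0o37 (octal) → 3×8 + 7 = 31 (decimal)
Convert 正正正|| (tally marks) → 5 + 5 + 5 + 2 = 17 (decimal)
Compute 31 × 17 = 527
527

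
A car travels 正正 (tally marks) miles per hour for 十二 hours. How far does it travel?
Convert 正正 (tally marks) → 5 + 5 = 10 (decimal)
Convert 十二 (Chinese numeral) → 1×10 + 2 = 12 (decimal)
Compute 10 × 12 = 120
120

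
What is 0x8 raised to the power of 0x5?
Convert 0x8 (hexadecimal) → 8 (decimal)
Convert 0x5 (hexadecimal) → 5 (decimal)
Compute 8 ^ 5 = 32768
32768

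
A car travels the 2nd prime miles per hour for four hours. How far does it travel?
Convert the 2nd prime (prime index) → 3 (decimal)
Convert four (English words) → 4 (decimal)
Compute 3 × 4 = 12
12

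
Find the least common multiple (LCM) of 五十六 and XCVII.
Convert 五十六 (Chinese numeral) → 5×10 + 6 = 56 (decimal)
Convert XCVII (Roman numeral) → 90 + 5 + 1 + 1 = 97 (decimal)
Compute lcm(56, 97) = 5432
5432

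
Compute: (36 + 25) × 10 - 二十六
Convert 二十六 (Chinese numeral) → 2×10 + 6 = 26 (decimal)
Expression in decimal: (36 + 25) × 10 - 26
Parentheses first: 36 + 25 = 61
Multiply: 61 × 10 = 610
Subtract: 610 - 26 = 584
584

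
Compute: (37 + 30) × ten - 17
Convert ten (English words) → 10 (decimal)
Expression in decimal: (37 + 30) × 10 - 17
Parentheses first: 37 + 30 = 67
Multiply: 67 × 10 = 670
Subtract: 670 - 17 = 653
653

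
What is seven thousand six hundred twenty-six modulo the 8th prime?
Convert seven thousand six hundred twenty-six (English words) → 7×1000 + 6×100 + 26 = 7626 (decimal)
Convert the 8th prime (prime index) → 19 (decimal)
Compute 7626 mod 19 = 7
7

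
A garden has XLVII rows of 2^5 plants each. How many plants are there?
Convert 2^5 (power) → 32 (decimal)
Convert XLVII (Roman numeral) → 40 + 5 + 1 + 1 = 47 (decimal)
Compute 32 × 47 = 1504
1504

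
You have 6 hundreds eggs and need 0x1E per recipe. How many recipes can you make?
Convert 6 hundreds (place-value notation) → 6×100 = 600 (decimal)
Convert 0x1E (hexadecimal) → 1×16 + 14 = 30 (decimal)
Compute 600 ÷ 30 = 20
20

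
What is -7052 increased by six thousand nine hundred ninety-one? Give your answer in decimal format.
Convert six thousand nine hundred ninety-one (English words) → 6×1000 + 9×100 + 91 = 6991 (decimal)
Compute -7052 + 6991 = -61
-61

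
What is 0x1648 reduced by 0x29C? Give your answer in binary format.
Convert 0x1648 (hexadecimal) → 1×4096 + 6×256 + 4×16 + 8 = 5704 (decimal)
Convert 0x29C (hexadecimal) → 2×256 + 9×16 + 12 = 668 (decimal)
Compute 5704 - 668 = 5036
Convert 5036 (decimal) → 5036 = 4096 + 512 + 256 + 128 + 32 + 8 + 4 → 0b1001110101100 (binary)
0b1001110101100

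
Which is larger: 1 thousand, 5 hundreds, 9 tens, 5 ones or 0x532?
Convert 1 thousand, 5 hundreds, 9 tens, 5 ones (place-value notation) → 1×1000 + 5×100 + 9×10 + 5 = 1595 (decimal)
Convert 0x532 (hexadecimal) → 5×256 + 3×16 + 2 = 1330 (decimal)
Compare 1595 vs 1330: larger = 1595
1595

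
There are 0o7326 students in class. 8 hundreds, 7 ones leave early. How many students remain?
Convert 0o7326 (octal) → 7×512 + 3×64 + 2×8 + 6 = 3798 (decimal)
Convert 8 hundreds, 7 ones (place-value notation) → 8×100 + 7 = 807 (decimal)
Compute 3798 - 807 = 2991
2991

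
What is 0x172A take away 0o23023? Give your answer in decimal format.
Convert 0x172A (hexadecimal) → 1×4096 + 7×256 + 2×16 + 10 = 5930 (decimal)
Convert 0o23023 (octal) → 2×4096 + 3×512 + 2×8 + 3 = 9747 (decimal)
Compute 5930 - 9747 = -3817
-3817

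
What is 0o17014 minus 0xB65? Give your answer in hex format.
Convert 0o17014 (octal) → 1×4096 + 7×512 + 1×8 + 4 = 7692 (decimal)
Convert 0xB65 (hexadecimal) → 11×256 + 6×16 + 5 = 2917 (decimal)
Compute 7692 - 2917 = 4775
Convert 4775 (decimal) → 4775 = 1×4096 + 2×256 + 10×16 + 7 → 0x12A7 (hexadecimal)
0x12A7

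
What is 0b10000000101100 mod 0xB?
Convert 0b10000000101100 (binary) → 8192 + 32 + 8 + 4 = 8236 (decimal)
Convert 0xB (hexadecimal) → 11 (decimal)
Compute 8236 mod 11 = 8
8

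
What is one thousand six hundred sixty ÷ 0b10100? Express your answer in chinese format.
Convert one thousand six hundred sixty (English words) → 1×1000 + 6×100 + 60 = 1660 (decimal)
Convert 0b10100 (binary) → 16 + 4 = 20 (decimal)
Compute 1660 ÷ 20 = 83
Convert 83 (decimal) → 83 = 8×10 + 3 → 八十三 (Chinese numeral)
八十三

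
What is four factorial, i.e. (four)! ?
Convert four (English words) → 4 (decimal)
Compute 4! = 24
24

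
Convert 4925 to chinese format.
Convert 4925 (decimal) → 4925 = 4×1000 + 9×100 + 2×10 + 5 → 四千九百二十五 (Chinese numeral)
四千九百二十五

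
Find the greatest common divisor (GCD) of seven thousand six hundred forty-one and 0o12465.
Convert seven thousand six hundred forty-one (English words) → 7×1000 + 6×100 + 41 = 7641 (decimal)
Convert 0o12465 (octal) → 1×4096 + 2×512 + 4×64 + 6×8 + 5 = 5429 (decimal)
Compute gcd(7641, 5429) = 1
1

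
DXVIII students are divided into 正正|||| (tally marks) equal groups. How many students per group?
Convert DXVIII (Roman numeral) → 500 + 10 + 5 + 1 + 1 + 1 = 518 (decimal)
Convert 正正|||| (tally marks) → 5 + 5 + 4 = 14 (decimal)
Compute 518 ÷ 14 = 37
37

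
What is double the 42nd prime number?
The 42nd prime number = 181
Compute 181 × 2 = 362
362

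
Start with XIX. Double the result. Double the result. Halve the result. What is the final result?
Convert XIX (Roman numeral) → 10 + 9 = 19 (decimal)
Start: 19
19 × 2 = 38
38 × 2 = 76
76 ÷ 2 = 38
38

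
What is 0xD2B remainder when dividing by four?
Convert 0xD2B (hexadecimal) → 13×256 + 2×16 + 11 = 3371 (decimal)
Convert four (English words) → 4 (decimal)
Compute 3371 mod 4 = 3
3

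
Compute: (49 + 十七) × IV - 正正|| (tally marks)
Convert 十七 (Chinese numeral) → 1×10 + 7 = 17 (decimal)
Convert IV (Roman numeral) → 4 (decimal)
Convert 正正|| (tally marks) → 5 + 5 + 2 = 12 (decimal)
Expression in decimal: (49 + 17) × 4 - 12
Parentheses first: 49 + 17 = 66
Multiply: 66 × 4 = 264
Subtract: 264 - 12 = 252
252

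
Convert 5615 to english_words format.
Convert 5615 (decimal) → 5615 = 5×1000 + 6×100 + 15 → five thousand six hundred fifteen (English words)
five thousand six hundred fifteen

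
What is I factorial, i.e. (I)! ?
Convert I (Roman numeral) → 1 (decimal)
Compute 1! = 1
1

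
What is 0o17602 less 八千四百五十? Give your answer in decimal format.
Convert 0o17602 (octal) → 1×4096 + 7×512 + 6×64 + 2 = 8066 (decimal)
Convert 八千四百五十 (Chinese numeral) → 8×1000 + 4×100 + 5×10 = 8450 (decimal)
Compute 8066 - 8450 = -384
-384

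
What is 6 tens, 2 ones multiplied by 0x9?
Convert 6 tens, 2 ones (place-value notation) → 6×10 + 2 = 62 (decimal)
Convert 0x9 (hexadecimal) → 9 (decimal)
Compute 62 × 9 = 558
558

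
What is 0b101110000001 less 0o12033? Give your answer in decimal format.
Convert 0b101110000001 (binary) → 2048 + 512 + 256 + 128 + 1 = 2945 (decimal)
Convert 0o12033 (octal) → 1×4096 + 2×512 + 3×8 + 3 = 5147 (decimal)
Compute 2945 - 5147 = -2202
-2202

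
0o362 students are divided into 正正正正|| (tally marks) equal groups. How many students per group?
Convert 0o362 (octal) → 3×64 + 6×8 + 2 = 242 (decimal)
Convert 正正正正|| (tally marks) → 5 + 5 + 5 + 5 + 2 = 22 (decimal)
Compute 242 ÷ 22 = 11
11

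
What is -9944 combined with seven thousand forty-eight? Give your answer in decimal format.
Convert seven thousand forty-eight (English words) → 7×1000 + 48 = 7048 (decimal)
Compute -9944 + 7048 = -2896
-2896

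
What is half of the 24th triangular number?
The 24th triangular number = 24×25/2 = 300
Compute 300 ÷ 2 = 150
150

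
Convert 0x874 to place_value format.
Convert 0x874 (hexadecimal) → 8×256 + 7×16 + 4 = 2164 (decimal)
Convert 2164 (decimal) → 2164 = 2×1000 + 1×100 + 6×10 + 4 → 2 thousands, 1 hundred, 6 tens, 4 ones (place-value notation)
2 thousands, 1 hundred, 6 tens, 4 ones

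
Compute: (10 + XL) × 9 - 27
Convert XL (Roman numeral) → 40 (decimal)
Expression in decimal: (10 + 40) × 9 - 27
Parentheses first: 10 + 40 = 50
Multiply: 50 × 9 = 450
Subtract: 450 - 27 = 423
423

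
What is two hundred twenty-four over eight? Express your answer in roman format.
Convert two hundred twenty-four (English words) → 2×100 + 24 = 224 (decimal)
Convert eight (English words) → 8 (decimal)
Compute 224 ÷ 8 = 28
Convert 28 (decimal) → 28 = 10 + 10 + 5 + 1 + 1 + 1 → XXVIII (Roman numeral)
XXVIII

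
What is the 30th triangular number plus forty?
The 30th triangular number = 30×31/2 = 465
Convert forty (English words) → 40 (decimal)
Compute 465 + 40 = 505
505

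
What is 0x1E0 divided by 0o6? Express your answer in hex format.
Convert 0x1E0 (hexadecimal) → 1×256 + 14×16 = 480 (decimal)
Convert 0o6 (octal) → 6 (decimal)
Compute 480 ÷ 6 = 80
Convert 80 (decimal) → 80 = 5×16 → 0x50 (hexadecimal)
0x50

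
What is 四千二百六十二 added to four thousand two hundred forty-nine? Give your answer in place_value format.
Convert 四千二百六十二 (Chinese numeral) → 4×1000 + 2×100 + 6×10 + 2 = 4262 (decimal)
Convert four thousand two hundred forty-nine (English words) → 4×1000 + 2×100 + 49 = 4249 (decimal)
Compute 4262 + 4249 = 8511
Convert 8511 (decimal) → 8511 = 8×1000 + 5×100 + 1×10 + 1 → 8 thousands, 5 hundreds, 1 ten, 1 one (place-value notation)
8 thousands, 5 hundreds, 1 ten, 1 one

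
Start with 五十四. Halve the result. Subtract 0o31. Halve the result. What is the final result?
Convert 五十四 (Chinese numeral) → 5×10 + 4 = 54 (decimal)
Start: 54
54 ÷ 2 = 27
Convert 0o31 (octal) → 3×8 + 1 = 25 (decimal)
27 - 25 = 2
2 ÷ 2 = 1
1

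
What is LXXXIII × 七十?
Convert LXXXIII (Roman numeral) → 50 + 10 + 10 + 10 + 1 + 1 + 1 = 83 (decimal)
Convert 七十 (Chinese numeral) → 7×10 = 70 (decimal)
Compute 83 × 70 = 5810
5810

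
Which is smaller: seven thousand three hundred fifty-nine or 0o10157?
Convert seven thousand three hundred fifty-nine (English words) → 7×1000 + 3×100 + 59 = 7359 (decimal)
Convert 0o10157 (octal) → 1×4096 + 1×64 + 5×8 + 7 = 4207 (decimal)
Compare 7359 vs 4207: smaller = 4207
4207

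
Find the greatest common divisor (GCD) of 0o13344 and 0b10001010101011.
Convert 0o13344 (octal) → 1×4096 + 3×512 + 3×64 + 4×8 + 4 = 5860 (decimal)
Convert 0b10001010101011 (binary) → 8192 + 512 + 128 + 32 + 8 + 2 + 1 = 8875 (decimal)
Compute gcd(5860, 8875) = 5
5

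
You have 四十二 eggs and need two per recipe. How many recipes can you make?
Convert 四十二 (Chinese numeral) → 4×10 + 2 = 42 (decimal)
Convert two (English words) → 2 (decimal)
Compute 42 ÷ 2 = 21
21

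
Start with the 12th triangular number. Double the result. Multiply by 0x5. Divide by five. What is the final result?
Convert the 12th triangular number (triangular index) → 12×13/2 = 78 (decimal)
Start: 78
78 × 2 = 156
Convert 0x5 (hexadecimal) → 5 (decimal)
156 × 5 = 780
Convert five (English words) → 5 (decimal)
780 ÷ 5 = 156
156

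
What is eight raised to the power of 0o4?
Convert eight (English words) → 8 (decimal)
Convert 0o4 (octal) → 4 (decimal)
Compute 8 ^ 4 = 4096
4096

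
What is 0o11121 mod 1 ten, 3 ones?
Convert 0o11121 (octal) → 1×4096 + 1×512 + 1×64 + 2×8 + 1 = 4689 (decimal)
Convert 1 ten, 3 ones (place-value notation) → 1×10 + 3 = 13 (decimal)
Compute 4689 mod 13 = 9
9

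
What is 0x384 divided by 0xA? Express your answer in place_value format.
Convert 0x384 (hexadecimal) → 3×256 + 8×16 + 4 = 900 (decimal)
Convert 0xA (hexadecimal) → 10 (decimal)
Compute 900 ÷ 10 = 90
Convert 90 (decimal) → 90 = 9×10 → 9 tens (place-value notation)
9 tens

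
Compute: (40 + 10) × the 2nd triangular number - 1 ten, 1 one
Convert the 2nd triangular number (triangular index) → 2×3/2 = 3 (decimal)
Convert 1 ten, 1 one (place-value notation) → 1×10 + 1 = 11 (decimal)
Expression in decimal: (40 + 10) × 3 - 11
Parentheses first: 40 + 10 = 50
Multiply: 50 × 3 = 150
Subtract: 150 - 11 = 139
139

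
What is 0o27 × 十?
Convert 0o27 (octal) → 2×8 + 7 = 23 (decimal)
Convert 十 (Chinese numeral) → 1×10 = 10 (decimal)
Compute 23 × 10 = 230
230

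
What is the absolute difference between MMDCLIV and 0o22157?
Convert MMDCLIV (Roman numeral) → 1000 + 1000 + 500 + 100 + 50 + 4 = 2654 (decimal)
Convert 0o22157 (octal) → 2×4096 + 2×512 + 1×64 + 5×8 + 7 = 9327 (decimal)
Compute |2654 - 9327| = 6673
6673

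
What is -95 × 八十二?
Convert 八十二 (Chinese numeral) → 8×10 + 2 = 82 (decimal)
Compute -95 × 82 = -7790
-7790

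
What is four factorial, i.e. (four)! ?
Convert four (English words) → 4 (decimal)
Compute 4! = 24
24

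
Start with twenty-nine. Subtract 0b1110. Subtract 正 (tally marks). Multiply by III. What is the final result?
Convert twenty-nine (English words) → 29 (decimal)
Start: 29
Convert 0b1110 (binary) → 8 + 4 + 2 = 14 (decimal)
29 - 14 = 15
Convert 正 (tally marks) → 5 (decimal)
15 - 5 = 10
Convert III (Roman numeral) → 1 + 1 + 1 = 3 (decimal)
10 × 3 = 30
30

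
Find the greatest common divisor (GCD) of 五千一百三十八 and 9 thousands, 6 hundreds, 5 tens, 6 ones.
Convert 五千一百三十八 (Chinese numeral) → 5×1000 + 1×100 + 3×10 + 8 = 5138 (decimal)
Convert 9 thousands, 6 hundreds, 5 tens, 6 ones (place-value notation) → 9×1000 + 6×100 + 5×10 + 6 = 9656 (decimal)
Compute gcd(5138, 9656) = 2
2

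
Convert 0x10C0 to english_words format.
Convert 0x10C0 (hexadecimal) → 1×4096 + 12×16 = 4288 (decimal)
Convert 4288 (decimal) → 4288 = 4×1000 + 2×100 + 88 → four thousand two hundred eighty-eight (English words)
four thousand two hundred eighty-eight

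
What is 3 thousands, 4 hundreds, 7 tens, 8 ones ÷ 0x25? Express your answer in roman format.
Convert 3 thousands, 4 hundreds, 7 tens, 8 ones (place-value notation) → 3×1000 + 4×100 + 7×10 + 8 = 3478 (decimal)
Convert 0x25 (hexadecimal) → 2×16 + 5 = 37 (decimal)
Compute 3478 ÷ 37 = 94
Convert 94 (decimal) → 94 = 90 + 4 → XCIV (Roman numeral)
XCIV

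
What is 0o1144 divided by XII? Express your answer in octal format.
Convert 0o1144 (octal) → 1×512 + 1×64 + 4×8 + 4 = 612 (decimal)
Convert XII (Roman numeral) → 10 + 1 + 1 = 12 (decimal)
Compute 612 ÷ 12 = 51
Convert 51 (decimal) → 51 = 6×8 + 3 → 0o63 (octal)
0o63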